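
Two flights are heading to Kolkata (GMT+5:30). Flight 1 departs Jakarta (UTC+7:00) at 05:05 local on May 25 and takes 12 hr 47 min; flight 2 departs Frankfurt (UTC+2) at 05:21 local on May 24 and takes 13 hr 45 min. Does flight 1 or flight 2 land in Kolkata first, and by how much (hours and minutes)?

Flight 1 in UTC: 05:05 − 7:00 = 22:05 on May 24.
+12 hours 47 minutes → arrive 10:52 UTC on May 25.
Flight 2 in UTC: 05:21 − 2:00 = 03:21 on May 24.
+13 hours and 45 minutes → arrive 17:06 UTC on May 24.
Flight 2 lands earlier by 17 hours 46 minutes.

the second, by 17 hours 46 minutes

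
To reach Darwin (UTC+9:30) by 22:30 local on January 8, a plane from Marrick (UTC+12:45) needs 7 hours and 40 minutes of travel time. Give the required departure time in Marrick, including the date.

18:05 on January 8

Target arrival in UTC: 22:30 − 9:30 = 13:00 on Jan 8.
Subtract 7 hours and 40 minutes → departure 05:20 UTC on Jan 8.
Marrick is UTC+12:45: 05:20 + 12:45 = 18:05 on Jan 8.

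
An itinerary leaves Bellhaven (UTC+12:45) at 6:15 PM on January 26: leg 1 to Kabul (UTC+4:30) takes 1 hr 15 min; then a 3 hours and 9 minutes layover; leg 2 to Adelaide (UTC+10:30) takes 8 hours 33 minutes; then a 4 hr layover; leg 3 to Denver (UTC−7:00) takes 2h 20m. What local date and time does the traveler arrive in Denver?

5:47 PM on January 26

Convert departure to UTC: 6:15 PM − 12:45 = 5:30 AM UTC on Jan 26.
Add 1 hour 15 minutes leg 1 → 6:45 AM UTC.
Add 3 hours and 9 minutes layover in Kabul → 9:54 AM UTC.
Add 8 hours and 33 minutes leg 2 → 6:27 PM UTC.
Add 4 hours layover in Adelaide → 10:27 PM UTC.
Add 2 hours and 20 minutes leg 3 → 12:47 AM UTC (Jan 27).
Denver is UTC−7:00, so local arrival = 12:47 AM − 7:00 = 5:47 PM on Jan 26.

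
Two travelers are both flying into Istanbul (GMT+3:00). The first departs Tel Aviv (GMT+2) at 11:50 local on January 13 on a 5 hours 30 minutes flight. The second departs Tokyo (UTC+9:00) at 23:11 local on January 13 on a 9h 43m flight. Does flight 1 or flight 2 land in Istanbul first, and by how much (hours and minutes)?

the first, by 8 hours 34 minutes

Flight 1 in UTC: 11:50 − 2:00 = 09:50 on Jan 13.
+5 hours and 30 minutes → arrive 15:20 UTC on Jan 13.
Flight 2 in UTC: 23:11 − 9:00 = 14:11 on Jan 13.
+9 hours and 43 minutes → arrive 23:54 UTC on Jan 13.
Flight 1 lands earlier by 8 hours 34 minutes.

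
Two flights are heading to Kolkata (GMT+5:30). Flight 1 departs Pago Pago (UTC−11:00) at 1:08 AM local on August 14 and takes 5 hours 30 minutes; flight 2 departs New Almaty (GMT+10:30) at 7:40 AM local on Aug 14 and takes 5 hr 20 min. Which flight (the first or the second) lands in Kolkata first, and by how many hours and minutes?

the second, by 15 hours 8 minutes

Flight 1 in UTC: 1:08 AM + 11:00 = 12:08 PM on Aug 14.
+5 hours and 30 minutes → arrive 5:38 PM UTC on Aug 14.
Flight 2 in UTC: 7:40 AM − 10:30 = 9:10 PM on Aug 13.
+5 hours and 20 minutes → arrive 2:30 AM UTC on Aug 14.
Flight 2 lands earlier by 15 hours 8 minutes.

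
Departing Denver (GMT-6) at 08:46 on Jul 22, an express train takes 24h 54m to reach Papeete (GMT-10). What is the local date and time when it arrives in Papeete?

05:40 on July 23

Convert departure to UTC: 08:46 + 6:00 = 14:46 UTC on Jul 22.
Add 24 hours 54 minutes travel time → 15:40 UTC (Jul 23).
Papeete is UTC−10:00, so local arrival = 15:40 − 10:00 = 05:40 on Jul 23.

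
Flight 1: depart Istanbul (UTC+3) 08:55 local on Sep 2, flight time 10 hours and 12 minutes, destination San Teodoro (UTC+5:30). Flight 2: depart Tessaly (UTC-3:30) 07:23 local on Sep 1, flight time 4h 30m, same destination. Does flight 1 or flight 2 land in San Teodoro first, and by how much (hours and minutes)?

Flight 1 in UTC: 08:55 − 3:00 = 05:55 on Sep 2.
+10 hours and 12 minutes → arrive 16:07 UTC on Sep 2.
Flight 2 in UTC: 07:23 + 3:30 = 10:53 on Sep 1.
+4 hours 30 minutes → arrive 15:23 UTC on Sep 1.
Flight 2 lands earlier by 24 hours 44 minutes.

the second, by 24 hours 44 minutes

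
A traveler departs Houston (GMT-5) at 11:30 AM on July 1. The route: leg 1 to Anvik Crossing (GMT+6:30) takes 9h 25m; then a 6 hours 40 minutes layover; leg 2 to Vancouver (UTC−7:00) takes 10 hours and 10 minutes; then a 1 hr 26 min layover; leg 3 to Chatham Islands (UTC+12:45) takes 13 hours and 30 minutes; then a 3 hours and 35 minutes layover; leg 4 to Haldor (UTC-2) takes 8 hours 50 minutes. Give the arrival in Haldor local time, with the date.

8:06 PM on July 3

Convert departure to UTC: 11:30 AM + 5:00 = 4:30 PM UTC on Jul 1.
Add 9 hours 25 minutes leg 1 → 1:55 AM UTC (Jul 2).
Add 6 hours 40 minutes layover in Anvik Crossing → 8:35 AM UTC.
Add 10 hours and 10 minutes leg 2 → 6:45 PM UTC.
Add 1 hour 26 minutes layover in Vancouver → 8:11 PM UTC.
Add 13 hours and 30 minutes leg 3 → 9:41 AM UTC (Jul 3).
Add 3 hours 35 minutes layover in Chatham Islands → 1:16 PM UTC.
Add 8 hours 50 minutes leg 4 → 10:06 PM UTC.
Haldor is UTC−2:00, so local arrival = 10:06 PM − 2:00 = 8:06 PM on Jul 3.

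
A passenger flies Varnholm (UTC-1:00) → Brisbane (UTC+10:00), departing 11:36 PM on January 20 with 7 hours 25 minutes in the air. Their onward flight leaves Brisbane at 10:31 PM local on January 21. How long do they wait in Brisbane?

4 hours 30 minutes

Convert departure to UTC: 11:36 PM + 1:00 = 12:36 AM UTC on Jan 21.
Add 7 hours and 25 minutes flight time → 8:01 AM UTC.
Brisbane is UTC+10:00, so local arrival = 8:01 AM + 10:00 = 6:01 PM on Jan 21.
Layover = 10:31 PM − 6:01 PM = 4 hours 30 minutes.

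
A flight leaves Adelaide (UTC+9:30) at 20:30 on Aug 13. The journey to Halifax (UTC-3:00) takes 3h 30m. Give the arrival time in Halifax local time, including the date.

11:30 on August 13

Halifax is 12:30 behind Adelaide.
After 3 hours 30 minutes it is 00:00 (Aug 14) in Adelaide.
Shift by the zone difference: 00:00 − 12:30 = 11:30 on Aug 13 in Halifax.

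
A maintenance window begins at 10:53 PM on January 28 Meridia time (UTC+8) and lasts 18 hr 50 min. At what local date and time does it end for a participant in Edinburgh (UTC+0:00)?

Convert start to UTC: 10:53 PM − 8:00 = 2:53 PM UTC on Jan 28.
Add 18 hours and 50 minutes duration → 9:43 AM UTC (Jan 29).
Edinburgh is UTC+0, so local end time is the same: 9:43 AM on Jan 29.

9:43 AM on January 29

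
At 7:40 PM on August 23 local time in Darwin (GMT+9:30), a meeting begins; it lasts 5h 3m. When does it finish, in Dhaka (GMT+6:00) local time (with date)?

9:13 PM on August 23

Convert start to UTC: 7:40 PM − 9:30 = 10:10 AM UTC on Aug 23.
Add 5 hours and 3 minutes duration → 3:13 PM UTC.
Dhaka is UTC+6:00, so local end time = 3:13 PM + 6:00 = 9:13 PM on Aug 23.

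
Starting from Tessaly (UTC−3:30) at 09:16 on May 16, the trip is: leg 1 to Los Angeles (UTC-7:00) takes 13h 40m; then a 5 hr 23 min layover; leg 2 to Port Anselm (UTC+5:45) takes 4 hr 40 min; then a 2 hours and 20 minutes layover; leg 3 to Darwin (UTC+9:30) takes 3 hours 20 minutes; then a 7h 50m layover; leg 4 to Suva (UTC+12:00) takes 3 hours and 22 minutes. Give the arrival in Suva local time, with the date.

17:21 on May 18

Convert departure to UTC: 09:16 + 3:30 = 12:46 UTC on May 16.
Add 13 hours 40 minutes leg 1 → 02:26 UTC (May 17).
Add 5 hours and 23 minutes layover in Los Angeles → 07:49 UTC.
Add 4 hours and 40 minutes leg 2 → 12:29 UTC.
Add 2 hours and 20 minutes layover in Port Anselm → 14:49 UTC.
Add 3 hours and 20 minutes leg 3 → 18:09 UTC.
Add 7 hours 50 minutes layover in Darwin → 01:59 UTC (May 18).
Add 3 hours and 22 minutes leg 4 → 05:21 UTC.
Suva is UTC+12:00, so local arrival = 05:21 + 12:00 = 17:21 on May 18.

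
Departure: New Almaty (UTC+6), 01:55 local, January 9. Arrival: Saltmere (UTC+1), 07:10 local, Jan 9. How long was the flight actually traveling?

Saltmere is 5:00 behind New Almaty.
Clock-face elapsed time (ignoring zones) is 5 hours 15 minutes.
Actual elapsed = 5 hours 15 minutes + 5:00 = 10 hours 15 minutes.

10 hours 15 minutes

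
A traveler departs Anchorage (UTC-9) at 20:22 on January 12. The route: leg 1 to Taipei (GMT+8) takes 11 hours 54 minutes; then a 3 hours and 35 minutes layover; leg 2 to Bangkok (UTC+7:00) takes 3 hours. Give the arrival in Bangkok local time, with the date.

06:51 on Jan 14

Convert departure to UTC: 20:22 + 9:00 = 05:22 UTC on Jan 13.
Add 11 hours 54 minutes leg 1 → 17:16 UTC.
Add 3 hours 35 minutes layover in Taipei → 20:51 UTC.
Add 3 hours leg 2 → 23:51 UTC.
Bangkok is UTC+7:00, so local arrival = 23:51 + 7:00 = 06:51 on Jan 14.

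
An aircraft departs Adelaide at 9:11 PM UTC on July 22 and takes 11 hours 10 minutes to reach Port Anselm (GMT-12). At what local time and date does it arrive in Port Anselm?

8:21 PM on July 22

Departure is given in UTC: 9:11 PM on Jul 22.
Add 11 hours 10 minutes → 8:21 AM UTC (Jul 23).
Port Anselm is UTC−12:00: 8:21 AM − 12:00 = 8:21 PM on Jul 22.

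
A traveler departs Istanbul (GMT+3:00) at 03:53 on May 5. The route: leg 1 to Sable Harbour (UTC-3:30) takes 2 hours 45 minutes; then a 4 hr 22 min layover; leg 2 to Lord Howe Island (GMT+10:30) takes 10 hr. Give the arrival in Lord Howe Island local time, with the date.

Convert departure to UTC: 03:53 − 3:00 = 00:53 UTC on May 5.
Add 2 hours 45 minutes leg 1 → 03:38 UTC.
Add 4 hours and 22 minutes layover in Sable Harbour → 08:00 UTC.
Add 10 hours leg 2 → 18:00 UTC.
Lord Howe Island is UTC+10:30, so local arrival = 18:00 + 10:30 = 04:30 on May 6.

04:30 on May 6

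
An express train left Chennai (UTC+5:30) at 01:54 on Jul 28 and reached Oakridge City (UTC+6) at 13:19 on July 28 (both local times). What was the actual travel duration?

Departure in UTC: 01:54 − 5:30 = 20:24 on Jul 27.
Arrival in UTC: 13:19 − 6:00 = 07:19 on Jul 28.
Elapsed = 07:19 − 20:24 (+1 day) = 10 hours 55 minutes.

10 hours 55 minutes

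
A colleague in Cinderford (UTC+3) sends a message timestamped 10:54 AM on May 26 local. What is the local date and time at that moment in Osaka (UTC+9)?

In UTC: 10:54 AM − 3:00 = 7:54 AM on May 26.
Osaka is UTC+9:00: 7:54 AM + 9:00 = 4:54 PM on May 26.

4:54 PM on May 26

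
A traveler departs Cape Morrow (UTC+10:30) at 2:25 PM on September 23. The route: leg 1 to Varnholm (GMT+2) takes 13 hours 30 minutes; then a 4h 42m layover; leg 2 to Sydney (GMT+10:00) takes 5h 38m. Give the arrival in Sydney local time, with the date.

1:45 PM on September 24

Convert departure to UTC: 2:25 PM − 10:30 = 3:55 AM UTC on Sep 23.
Add 13 hours and 30 minutes leg 1 → 5:25 PM UTC.
Add 4 hours and 42 minutes layover in Varnholm → 10:07 PM UTC.
Add 5 hours and 38 minutes leg 2 → 3:45 AM UTC (Sep 24).
Sydney is UTC+10:00, so local arrival = 3:45 AM + 10:00 = 1:45 PM on Sep 24.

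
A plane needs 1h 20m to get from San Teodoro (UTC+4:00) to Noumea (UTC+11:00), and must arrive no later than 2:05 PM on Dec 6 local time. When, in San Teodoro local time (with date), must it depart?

Target arrival in UTC: 2:05 PM − 11:00 = 3:05 AM on Dec 6.
Subtract 1 hour and 20 minutes → departure 1:45 AM UTC on Dec 6.
San Teodoro is UTC+4:00: 1:45 AM + 4:00 = 5:45 AM on Dec 6.

5:45 AM on Dec 6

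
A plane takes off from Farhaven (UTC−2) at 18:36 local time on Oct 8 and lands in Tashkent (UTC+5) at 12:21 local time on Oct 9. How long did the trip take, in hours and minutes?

10 hours 45 minutes

Departure in UTC: 18:36 + 2:00 = 20:36 on Oct 8.
Arrival in UTC: 12:21 − 5:00 = 07:21 on Oct 9.
Elapsed = 07:21 − 20:36 (+1 day) = 10 hours 45 minutes.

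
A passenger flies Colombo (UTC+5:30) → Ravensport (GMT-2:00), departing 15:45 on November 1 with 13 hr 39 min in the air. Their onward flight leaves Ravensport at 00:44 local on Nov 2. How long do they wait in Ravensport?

Convert departure to UTC: 15:45 − 5:30 = 10:15 UTC on Nov 1.
Add 13 hours 39 minutes flight time → 23:54 UTC.
Ravensport is UTC−2:00, so local arrival = 23:54 − 2:00 = 21:54 on Nov 1.
Layover = 00:44 − 21:54 (+1 day) = 2 hours 50 minutes.

2 hours 50 minutes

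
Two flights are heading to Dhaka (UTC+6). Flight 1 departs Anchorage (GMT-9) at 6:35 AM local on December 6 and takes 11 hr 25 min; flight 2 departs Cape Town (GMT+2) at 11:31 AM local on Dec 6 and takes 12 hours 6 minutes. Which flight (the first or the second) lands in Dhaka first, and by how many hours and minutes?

the second, by 5 hours 23 minutes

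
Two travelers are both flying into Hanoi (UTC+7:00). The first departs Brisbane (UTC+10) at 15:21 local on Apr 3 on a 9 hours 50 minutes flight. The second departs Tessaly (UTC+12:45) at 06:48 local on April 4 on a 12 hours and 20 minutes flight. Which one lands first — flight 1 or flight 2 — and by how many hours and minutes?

Flight 1 in UTC: 15:21 − 10:00 = 05:21 on Apr 3.
+9 hours and 50 minutes → arrive 15:11 UTC on Apr 3.
Flight 2 in UTC: 06:48 − 12:45 = 18:03 on Apr 3.
+12 hours 20 minutes → arrive 06:23 UTC on Apr 4.
Flight 1 lands earlier by 15 hours 12 minutes.

the first, by 15 hours 12 minutes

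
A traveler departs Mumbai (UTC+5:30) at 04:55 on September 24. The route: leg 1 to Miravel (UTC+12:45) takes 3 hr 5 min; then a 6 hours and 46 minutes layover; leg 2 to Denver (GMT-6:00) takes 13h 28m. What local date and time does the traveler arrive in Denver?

16:44 on Sep 24

Convert departure to UTC: 04:55 − 5:30 = 23:25 UTC on Sep 23.
Add 3 hours 5 minutes leg 1 → 02:30 UTC (Sep 24).
Add 6 hours and 46 minutes layover in Miravel → 09:16 UTC.
Add 13 hours 28 minutes leg 2 → 22:44 UTC.
Denver is UTC−6:00, so local arrival = 22:44 − 6:00 = 16:44 on Sep 24.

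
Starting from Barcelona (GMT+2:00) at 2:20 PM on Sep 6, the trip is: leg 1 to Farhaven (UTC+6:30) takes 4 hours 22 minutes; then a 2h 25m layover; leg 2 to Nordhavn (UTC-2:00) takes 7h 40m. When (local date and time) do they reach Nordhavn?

12:47 AM on September 7

Convert departure to UTC: 2:20 PM − 2:00 = 12:20 PM UTC on Sep 6.
Add 4 hours 22 minutes leg 1 → 4:42 PM UTC.
Add 2 hours and 25 minutes layover in Farhaven → 7:07 PM UTC.
Add 7 hours and 40 minutes leg 2 → 2:47 AM UTC (Sep 7).
Nordhavn is UTC−2:00, so local arrival = 2:47 AM − 2:00 = 12:47 AM on Sep 7.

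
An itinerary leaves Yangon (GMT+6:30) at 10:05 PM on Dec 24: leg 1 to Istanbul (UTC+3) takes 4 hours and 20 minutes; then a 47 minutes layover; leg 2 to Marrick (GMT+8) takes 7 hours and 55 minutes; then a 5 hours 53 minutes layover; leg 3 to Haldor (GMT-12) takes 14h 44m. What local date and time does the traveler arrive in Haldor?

Convert departure to UTC: 10:05 PM − 6:30 = 3:35 PM UTC on Dec 24.
Add 4 hours 20 minutes leg 1 → 7:55 PM UTC.
Add 47 minutes layover in Istanbul → 8:42 PM UTC.
Add 7 hours and 55 minutes leg 2 → 4:37 AM UTC (Dec 25).
Add 5 hours 53 minutes layover in Marrick → 10:30 AM UTC.
Add 14 hours 44 minutes leg 3 → 1:14 AM UTC (Dec 26).
Haldor is UTC−12:00, so local arrival = 1:14 AM − 12:00 = 1:14 PM on Dec 25.

1:14 PM on Dec 25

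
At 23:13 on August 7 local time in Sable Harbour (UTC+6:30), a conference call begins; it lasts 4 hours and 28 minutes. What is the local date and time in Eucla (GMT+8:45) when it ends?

05:56 on August 8

Convert start to UTC: 23:13 − 6:30 = 16:43 UTC on Aug 7.
Add 4 hours 28 minutes duration → 21:11 UTC.
Eucla is UTC+8:45, so local end time = 21:11 + 8:45 = 05:56 on Aug 8.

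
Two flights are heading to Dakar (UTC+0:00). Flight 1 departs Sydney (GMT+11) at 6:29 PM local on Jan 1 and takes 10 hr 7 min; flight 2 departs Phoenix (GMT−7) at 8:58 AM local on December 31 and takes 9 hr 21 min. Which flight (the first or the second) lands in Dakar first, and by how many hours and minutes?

the second, by 16 hours 17 minutes

Flight 1 in UTC: 6:29 PM − 11:00 = 7:29 AM on Jan 1.
+10 hours and 7 minutes → arrive 5:36 PM UTC on Jan 1.
Flight 2 in UTC: 8:58 AM + 7:00 = 3:58 PM on Dec 31.
+9 hours and 21 minutes → arrive 1:19 AM UTC on Jan 1.
Flight 2 lands earlier by 16 hours 17 minutes.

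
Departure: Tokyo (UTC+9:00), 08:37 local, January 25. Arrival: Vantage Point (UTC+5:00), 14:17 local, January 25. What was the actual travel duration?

Departure in UTC: 08:37 − 9:00 = 23:37 on Jan 24.
Arrival in UTC: 14:17 − 5:00 = 09:17 on Jan 25.
Elapsed = 09:17 − 23:37 (+1 day) = 9 hours 40 minutes.

9 hours 40 minutes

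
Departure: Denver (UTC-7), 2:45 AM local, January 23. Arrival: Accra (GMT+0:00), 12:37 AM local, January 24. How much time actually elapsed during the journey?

14 hours 52 minutes

Departure in UTC: 2:45 AM + 7:00 = 9:45 AM on Jan 23.
Arrival is already UTC: 12:37 AM on Jan 24.
Elapsed = 12:37 AM − 9:45 AM (+1 day) = 14 hours 52 minutes.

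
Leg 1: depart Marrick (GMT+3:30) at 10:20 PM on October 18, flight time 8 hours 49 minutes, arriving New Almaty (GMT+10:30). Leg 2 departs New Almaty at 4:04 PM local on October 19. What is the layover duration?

1 hour 55 minutes

Convert departure to UTC: 10:20 PM − 3:30 = 6:50 PM UTC on Oct 18.
Add 8 hours and 49 minutes flight time → 3:39 AM UTC (Oct 19).
New Almaty is UTC+10:30, so local arrival = 3:39 AM + 10:30 = 2:09 PM on Oct 19.
Layover = 4:04 PM − 2:09 PM = 1 hour 55 minutes.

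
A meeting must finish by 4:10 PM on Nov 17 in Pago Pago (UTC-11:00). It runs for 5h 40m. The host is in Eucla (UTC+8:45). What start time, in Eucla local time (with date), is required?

6:15 AM on Nov 18

Target end time in UTC: 4:10 PM + 11:00 = 3:10 AM on Nov 18.
Subtract 5 hours 40 minutes → start 9:30 PM UTC on Nov 17.
Eucla is UTC+8:45: 9:30 PM + 8:45 = 6:15 AM on Nov 18.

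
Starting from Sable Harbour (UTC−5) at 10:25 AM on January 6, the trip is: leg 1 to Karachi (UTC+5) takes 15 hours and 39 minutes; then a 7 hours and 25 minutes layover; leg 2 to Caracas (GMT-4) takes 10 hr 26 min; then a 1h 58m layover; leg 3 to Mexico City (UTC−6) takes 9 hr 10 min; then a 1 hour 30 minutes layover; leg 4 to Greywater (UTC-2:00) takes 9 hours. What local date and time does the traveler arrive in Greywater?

8:33 PM on Jan 8

Convert departure to UTC: 10:25 AM + 5:00 = 3:25 PM UTC on Jan 6.
Add 15 hours and 39 minutes leg 1 → 7:04 AM UTC (Jan 7).
Add 7 hours and 25 minutes layover in Karachi → 2:29 PM UTC.
Add 10 hours 26 minutes leg 2 → 12:55 AM UTC (Jan 8).
Add 1 hour and 58 minutes layover in Caracas → 2:53 AM UTC.
Add 9 hours 10 minutes leg 3 → 12:03 PM UTC.
Add 1 hour and 30 minutes layover in Mexico City → 1:33 PM UTC.
Add 9 hours leg 4 → 10:33 PM UTC.
Greywater is UTC−2:00, so local arrival = 10:33 PM − 2:00 = 8:33 PM on Jan 8.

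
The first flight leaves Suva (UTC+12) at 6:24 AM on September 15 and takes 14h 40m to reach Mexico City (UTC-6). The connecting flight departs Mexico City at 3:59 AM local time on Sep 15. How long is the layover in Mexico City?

Convert departure to UTC: 6:24 AM − 12:00 = 6:24 PM UTC on Sep 14.
Add 14 hours 40 minutes flight time → 9:04 AM UTC (Sep 15).
Mexico City is UTC−6:00, so local arrival = 9:04 AM − 6:00 = 3:04 AM on Sep 15.
Layover = 3:59 AM − 3:04 AM = 55 minutes.

55 minutes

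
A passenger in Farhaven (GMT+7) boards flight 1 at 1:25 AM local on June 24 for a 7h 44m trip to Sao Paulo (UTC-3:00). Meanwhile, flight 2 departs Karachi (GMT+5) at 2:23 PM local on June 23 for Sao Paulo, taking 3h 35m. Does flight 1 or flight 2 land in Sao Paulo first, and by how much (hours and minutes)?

the second, by 13 hours 11 minutes

Flight 1 in UTC: 1:25 AM − 7:00 = 6:25 PM on Jun 23.
+7 hours 44 minutes → arrive 2:09 AM UTC on Jun 24.
Flight 2 in UTC: 2:23 PM − 5:00 = 9:23 AM on Jun 23.
+3 hours 35 minutes → arrive 12:58 PM UTC on Jun 23.
Flight 2 lands earlier by 13 hours 11 minutes.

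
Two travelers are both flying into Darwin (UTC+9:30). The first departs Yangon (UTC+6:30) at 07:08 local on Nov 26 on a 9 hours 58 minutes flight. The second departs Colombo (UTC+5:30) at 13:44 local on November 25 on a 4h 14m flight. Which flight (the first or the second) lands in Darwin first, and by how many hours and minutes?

the second, by 22 hours 8 minutes

Flight 1 in UTC: 07:08 − 6:30 = 00:38 on Nov 26.
+9 hours and 58 minutes → arrive 10:36 UTC on Nov 26.
Flight 2 in UTC: 13:44 − 5:30 = 08:14 on Nov 25.
+4 hours and 14 minutes → arrive 12:28 UTC on Nov 25.
Flight 2 lands earlier by 22 hours 8 minutes.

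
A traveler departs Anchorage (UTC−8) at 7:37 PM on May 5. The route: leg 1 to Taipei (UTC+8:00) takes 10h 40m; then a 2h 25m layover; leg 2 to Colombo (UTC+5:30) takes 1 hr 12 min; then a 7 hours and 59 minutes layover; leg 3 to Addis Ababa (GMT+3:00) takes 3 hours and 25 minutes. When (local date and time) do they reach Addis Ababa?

8:18 AM on May 7

Convert departure to UTC: 7:37 PM + 8:00 = 3:37 AM UTC on May 6.
Add 10 hours and 40 minutes leg 1 → 2:17 PM UTC.
Add 2 hours 25 minutes layover in Taipei → 4:42 PM UTC.
Add 1 hour 12 minutes leg 2 → 5:54 PM UTC.
Add 7 hours and 59 minutes layover in Colombo → 1:53 AM UTC (May 7).
Add 3 hours 25 minutes leg 3 → 5:18 AM UTC.
Addis Ababa is UTC+3:00, so local arrival = 5:18 AM + 3:00 = 8:18 AM on May 7.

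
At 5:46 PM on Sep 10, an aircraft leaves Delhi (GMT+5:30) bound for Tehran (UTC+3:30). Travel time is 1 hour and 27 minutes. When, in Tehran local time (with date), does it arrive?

Convert departure to UTC: 5:46 PM − 5:30 = 12:16 PM UTC on Sep 10.
Add 1 hour and 27 minutes travel time → 1:43 PM UTC.
Tehran is UTC+3:30, so local arrival = 1:43 PM + 3:30 = 5:13 PM on Sep 10.

5:13 PM on September 10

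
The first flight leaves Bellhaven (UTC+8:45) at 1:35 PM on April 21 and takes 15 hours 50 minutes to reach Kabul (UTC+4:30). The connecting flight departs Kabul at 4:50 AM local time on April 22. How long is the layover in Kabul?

3 hours 40 minutes

Convert departure to UTC: 1:35 PM − 8:45 = 4:50 AM UTC on Apr 21.
Add 15 hours 50 minutes flight time → 8:40 PM UTC.
Kabul is UTC+4:30, so local arrival = 8:40 PM + 4:30 = 1:10 AM on Apr 22.
Layover = 4:50 AM − 1:10 AM = 3 hours 40 minutes.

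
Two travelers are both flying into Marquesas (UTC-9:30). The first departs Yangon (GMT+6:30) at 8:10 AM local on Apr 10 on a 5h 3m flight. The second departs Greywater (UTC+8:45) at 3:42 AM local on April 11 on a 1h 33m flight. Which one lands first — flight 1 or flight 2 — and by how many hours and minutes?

the first, by 13 hours 47 minutes

Flight 1 in UTC: 8:10 AM − 6:30 = 1:40 AM on Apr 10.
+5 hours 3 minutes → arrive 6:43 AM UTC on Apr 10.
Flight 2 in UTC: 3:42 AM − 8:45 = 6:57 PM on Apr 10.
+1 hour 33 minutes → arrive 8:30 PM UTC on Apr 10.
Flight 1 lands earlier by 13 hours 47 minutes.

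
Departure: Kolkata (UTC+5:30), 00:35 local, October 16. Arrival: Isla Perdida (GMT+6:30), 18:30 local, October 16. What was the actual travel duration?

16 hours 55 minutes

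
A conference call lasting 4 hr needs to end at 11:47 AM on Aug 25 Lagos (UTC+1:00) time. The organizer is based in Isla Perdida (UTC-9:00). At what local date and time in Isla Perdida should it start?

9:47 PM on Aug 24

Target end time in UTC: 11:47 AM − 1:00 = 10:47 AM on Aug 25.
Subtract 4 hours → start 6:47 AM UTC on Aug 25.
Isla Perdida is UTC−9:00: 6:47 AM − 9:00 = 9:47 PM on Aug 24.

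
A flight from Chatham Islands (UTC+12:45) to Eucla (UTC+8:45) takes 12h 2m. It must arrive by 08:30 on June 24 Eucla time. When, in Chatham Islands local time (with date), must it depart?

00:28 on June 24

Target arrival in UTC: 08:30 − 8:45 = 23:45 on Jun 23.
Subtract 12 hours 2 minutes → departure 11:43 UTC on Jun 23.
Chatham Islands is UTC+12:45: 11:43 + 12:45 = 00:28 on Jun 24.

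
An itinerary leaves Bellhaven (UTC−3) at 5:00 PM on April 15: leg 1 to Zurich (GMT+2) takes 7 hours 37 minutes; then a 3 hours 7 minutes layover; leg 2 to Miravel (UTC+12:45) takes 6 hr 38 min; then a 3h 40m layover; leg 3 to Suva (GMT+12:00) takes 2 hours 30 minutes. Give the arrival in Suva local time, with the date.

7:32 AM on April 17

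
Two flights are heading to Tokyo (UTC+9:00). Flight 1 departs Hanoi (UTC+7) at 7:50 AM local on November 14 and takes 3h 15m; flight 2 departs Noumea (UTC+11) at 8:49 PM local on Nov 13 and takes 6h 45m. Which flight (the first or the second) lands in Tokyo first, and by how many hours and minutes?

the second, by 11 hours 31 minutes

Flight 1 in UTC: 7:50 AM − 7:00 = 12:50 AM on Nov 14.
+3 hours and 15 minutes → arrive 4:05 AM UTC on Nov 14.
Flight 2 in UTC: 8:49 PM − 11:00 = 9:49 AM on Nov 13.
+6 hours 45 minutes → arrive 4:34 PM UTC on Nov 13.
Flight 2 lands earlier by 11 hours 31 minutes.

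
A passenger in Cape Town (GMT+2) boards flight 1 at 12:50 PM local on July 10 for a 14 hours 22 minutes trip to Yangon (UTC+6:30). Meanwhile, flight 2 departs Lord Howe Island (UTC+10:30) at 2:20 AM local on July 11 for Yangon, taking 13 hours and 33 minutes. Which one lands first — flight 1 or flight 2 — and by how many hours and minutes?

Flight 1 in UTC: 12:50 PM − 2:00 = 10:50 AM on Jul 10.
+14 hours 22 minutes → arrive 1:12 AM UTC on Jul 11.
Flight 2 in UTC: 2:20 AM − 10:30 = 3:50 PM on Jul 10.
+13 hours and 33 minutes → arrive 5:23 AM UTC on Jul 11.
Flight 1 lands earlier by 4 hours 11 minutes.

the first, by 4 hours 11 minutes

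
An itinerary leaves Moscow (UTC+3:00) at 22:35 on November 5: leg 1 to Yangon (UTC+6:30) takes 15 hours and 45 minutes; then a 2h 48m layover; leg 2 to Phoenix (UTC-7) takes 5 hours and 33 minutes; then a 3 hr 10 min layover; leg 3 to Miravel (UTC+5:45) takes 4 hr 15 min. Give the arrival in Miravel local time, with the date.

Convert departure to UTC: 22:35 − 3:00 = 19:35 UTC on Nov 5.
Add 15 hours 45 minutes leg 1 → 11:20 UTC (Nov 6).
Add 2 hours 48 minutes layover in Yangon → 14:08 UTC.
Add 5 hours 33 minutes leg 2 → 19:41 UTC.
Add 3 hours and 10 minutes layover in Phoenix → 22:51 UTC.
Add 4 hours and 15 minutes leg 3 → 03:06 UTC (Nov 7).
Miravel is UTC+5:45, so local arrival = 03:06 + 5:45 = 08:51 on Nov 7.

08:51 on Nov 7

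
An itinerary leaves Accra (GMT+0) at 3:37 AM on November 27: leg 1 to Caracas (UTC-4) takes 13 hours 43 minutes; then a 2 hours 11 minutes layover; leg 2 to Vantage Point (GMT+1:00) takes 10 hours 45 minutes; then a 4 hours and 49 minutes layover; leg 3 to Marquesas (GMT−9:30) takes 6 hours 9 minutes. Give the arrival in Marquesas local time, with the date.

Accra is at UTC+0, so departure is already 3:37 AM UTC on Nov 27.
Add 13 hours 43 minutes leg 1 → 5:20 PM UTC.
Add 2 hours and 11 minutes layover in Caracas → 7:31 PM UTC.
Add 10 hours 45 minutes leg 2 → 6:16 AM UTC (Nov 28).
Add 4 hours 49 minutes layover in Vantage Point → 11:05 AM UTC.
Add 6 hours and 9 minutes leg 3 → 5:14 PM UTC.
Marquesas is UTC−9:30, so local arrival = 5:14 PM − 9:30 = 7:44 AM on Nov 28.

7:44 AM on Nov 28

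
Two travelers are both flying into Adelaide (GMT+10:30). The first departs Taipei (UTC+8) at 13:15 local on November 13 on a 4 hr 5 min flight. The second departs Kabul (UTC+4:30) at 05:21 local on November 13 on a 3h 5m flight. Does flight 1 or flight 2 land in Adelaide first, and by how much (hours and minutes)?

Flight 1 in UTC: 13:15 − 8:00 = 05:15 on Nov 13.
+4 hours and 5 minutes → arrive 09:20 UTC on Nov 13.
Flight 2 in UTC: 05:21 − 4:30 = 00:51 on Nov 13.
+3 hours 5 minutes → arrive 03:56 UTC on Nov 13.
Flight 2 lands earlier by 5 hours 24 minutes.

the second, by 5 hours 24 minutes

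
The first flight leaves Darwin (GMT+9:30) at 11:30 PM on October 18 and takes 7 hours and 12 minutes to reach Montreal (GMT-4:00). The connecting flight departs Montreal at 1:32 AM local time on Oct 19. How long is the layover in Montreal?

Convert departure to UTC: 11:30 PM − 9:30 = 2:00 PM UTC on Oct 18.
Add 7 hours 12 minutes flight time → 9:12 PM UTC.
Montreal is UTC−4:00, so local arrival = 9:12 PM − 4:00 = 5:12 PM on Oct 18.
Layover = 1:32 AM − 5:12 PM (+1 day) = 8 hours 20 minutes.

8 hours 20 minutes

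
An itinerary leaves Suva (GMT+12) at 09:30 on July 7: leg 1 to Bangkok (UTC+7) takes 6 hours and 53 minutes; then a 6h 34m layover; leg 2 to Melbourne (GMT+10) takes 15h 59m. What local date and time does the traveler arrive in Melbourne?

12:56 on July 8

Convert departure to UTC: 09:30 − 12:00 = 21:30 UTC on Jul 6.
Add 6 hours 53 minutes leg 1 → 04:23 UTC (Jul 7).
Add 6 hours and 34 minutes layover in Bangkok → 10:57 UTC.
Add 15 hours 59 minutes leg 2 → 02:56 UTC (Jul 8).
Melbourne is UTC+10:00, so local arrival = 02:56 + 10:00 = 12:56 on Jul 8.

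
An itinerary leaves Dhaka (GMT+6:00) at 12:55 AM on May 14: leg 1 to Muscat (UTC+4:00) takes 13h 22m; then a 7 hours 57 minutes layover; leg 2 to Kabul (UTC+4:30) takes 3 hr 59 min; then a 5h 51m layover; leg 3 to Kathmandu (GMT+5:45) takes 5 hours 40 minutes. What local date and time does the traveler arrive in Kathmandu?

1:29 PM on May 15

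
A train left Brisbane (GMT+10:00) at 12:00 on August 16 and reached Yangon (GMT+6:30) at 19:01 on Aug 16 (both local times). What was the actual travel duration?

10 hours 31 minutes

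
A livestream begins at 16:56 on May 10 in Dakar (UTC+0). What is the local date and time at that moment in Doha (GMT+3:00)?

19:56 on May 10

Dakar is UTC+0 so that is 16:56 UTC.
Doha is UTC+3:00: 16:56 + 3:00 = 19:56 on May 10.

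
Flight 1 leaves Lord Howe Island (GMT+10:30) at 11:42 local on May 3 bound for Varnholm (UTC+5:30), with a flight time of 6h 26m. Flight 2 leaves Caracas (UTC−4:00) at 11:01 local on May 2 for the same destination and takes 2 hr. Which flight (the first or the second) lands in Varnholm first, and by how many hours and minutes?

the second, by 14 hours 37 minutes

Flight 1 in UTC: 11:42 − 10:30 = 01:12 on May 3.
+6 hours 26 minutes → arrive 07:38 UTC on May 3.
Flight 2 in UTC: 11:01 + 4:00 = 15:01 on May 2.
+2 hours → arrive 17:01 UTC on May 2.
Flight 2 lands earlier by 14 hours 37 minutes.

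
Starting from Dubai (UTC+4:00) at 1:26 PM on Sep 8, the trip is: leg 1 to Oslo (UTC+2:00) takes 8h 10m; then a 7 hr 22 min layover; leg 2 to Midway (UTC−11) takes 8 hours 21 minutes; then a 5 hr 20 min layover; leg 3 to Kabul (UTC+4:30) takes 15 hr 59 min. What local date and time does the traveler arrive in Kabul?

Convert departure to UTC: 1:26 PM − 4:00 = 9:26 AM UTC on Sep 8.
Add 8 hours and 10 minutes leg 1 → 5:36 PM UTC.
Add 7 hours and 22 minutes layover in Oslo → 12:58 AM UTC (Sep 9).
Add 8 hours and 21 minutes leg 2 → 9:19 AM UTC.
Add 5 hours 20 minutes layover in Midway → 2:39 PM UTC.
Add 15 hours and 59 minutes leg 3 → 6:38 AM UTC (Sep 10).
Kabul is UTC+4:30, so local arrival = 6:38 AM + 4:30 = 11:08 AM on Sep 10.

11:08 AM on September 10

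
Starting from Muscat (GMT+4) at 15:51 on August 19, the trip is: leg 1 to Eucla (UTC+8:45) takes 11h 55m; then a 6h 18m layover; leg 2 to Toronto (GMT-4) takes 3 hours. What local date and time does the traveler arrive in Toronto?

05:04 on Aug 20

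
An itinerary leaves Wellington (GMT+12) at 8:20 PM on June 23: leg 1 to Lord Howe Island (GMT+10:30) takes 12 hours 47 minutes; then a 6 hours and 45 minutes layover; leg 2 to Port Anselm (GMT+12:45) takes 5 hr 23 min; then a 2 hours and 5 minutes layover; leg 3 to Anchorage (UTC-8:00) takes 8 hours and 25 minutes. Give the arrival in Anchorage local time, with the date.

11:45 AM on June 24

Convert departure to UTC: 8:20 PM − 12:00 = 8:20 AM UTC on Jun 23.
Add 12 hours and 47 minutes leg 1 → 9:07 PM UTC.
Add 6 hours and 45 minutes layover in Lord Howe Island → 3:52 AM UTC (Jun 24).
Add 5 hours 23 minutes leg 2 → 9:15 AM UTC.
Add 2 hours 5 minutes layover in Port Anselm → 11:20 AM UTC.
Add 8 hours and 25 minutes leg 3 → 7:45 PM UTC.
Anchorage is UTC−8:00, so local arrival = 7:45 PM − 8:00 = 11:45 AM on Jun 24.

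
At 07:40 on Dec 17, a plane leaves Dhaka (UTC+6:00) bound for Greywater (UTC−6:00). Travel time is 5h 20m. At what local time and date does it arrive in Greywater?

01:00 on December 17

Convert departure to UTC: 07:40 − 6:00 = 01:40 UTC on Dec 17.
Add 5 hours and 20 minutes travel time → 07:00 UTC.
Greywater is UTC−6:00, so local arrival = 07:00 − 6:00 = 01:00 on Dec 17.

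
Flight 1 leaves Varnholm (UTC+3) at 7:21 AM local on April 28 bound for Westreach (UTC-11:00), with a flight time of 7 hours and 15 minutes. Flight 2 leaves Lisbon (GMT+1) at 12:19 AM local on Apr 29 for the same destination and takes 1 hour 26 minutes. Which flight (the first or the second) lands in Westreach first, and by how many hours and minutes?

the first, by 13 hours 9 minutes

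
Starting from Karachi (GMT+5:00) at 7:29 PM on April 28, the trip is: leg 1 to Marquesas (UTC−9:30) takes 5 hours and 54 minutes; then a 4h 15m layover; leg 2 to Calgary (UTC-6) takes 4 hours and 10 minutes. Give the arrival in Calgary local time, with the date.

Convert departure to UTC: 7:29 PM − 5:00 = 2:29 PM UTC on Apr 28.
Add 5 hours and 54 minutes leg 1 → 8:23 PM UTC.
Add 4 hours 15 minutes layover in Marquesas → 12:38 AM UTC (Apr 29).
Add 4 hours 10 minutes leg 2 → 4:48 AM UTC.
Calgary is UTC−6:00, so local arrival = 4:48 AM − 6:00 = 10:48 PM on Apr 28.

10:48 PM on Apr 28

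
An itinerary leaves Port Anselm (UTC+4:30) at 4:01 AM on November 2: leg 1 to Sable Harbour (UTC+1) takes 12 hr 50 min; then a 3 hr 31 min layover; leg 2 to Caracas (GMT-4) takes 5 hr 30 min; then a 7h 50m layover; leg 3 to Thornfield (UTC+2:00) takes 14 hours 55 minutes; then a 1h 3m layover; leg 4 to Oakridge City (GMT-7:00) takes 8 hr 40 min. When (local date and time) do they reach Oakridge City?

10:50 PM on November 3

Convert departure to UTC: 4:01 AM − 4:30 = 11:31 PM UTC on Nov 1.
Add 12 hours 50 minutes leg 1 → 12:21 PM UTC (Nov 2).
Add 3 hours 31 minutes layover in Sable Harbour → 3:52 PM UTC.
Add 5 hours 30 minutes leg 2 → 9:22 PM UTC.
Add 7 hours 50 minutes layover in Caracas → 5:12 AM UTC (Nov 3).
Add 14 hours 55 minutes leg 3 → 8:07 PM UTC.
Add 1 hour and 3 minutes layover in Thornfield → 9:10 PM UTC.
Add 8 hours and 40 minutes leg 4 → 5:50 AM UTC (Nov 4).
Oakridge City is UTC−7:00, so local arrival = 5:50 AM − 7:00 = 10:50 PM on Nov 3.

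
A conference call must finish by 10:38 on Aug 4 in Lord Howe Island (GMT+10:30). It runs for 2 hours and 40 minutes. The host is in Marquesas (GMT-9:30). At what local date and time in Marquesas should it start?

Target end time in UTC: 10:38 − 10:30 = 00:08 on Aug 4.
Subtract 2 hours 40 minutes → start 21:28 UTC on Aug 3.
Marquesas is UTC−9:30: 21:28 − 9:30 = 11:58 on Aug 3.

11:58 on August 3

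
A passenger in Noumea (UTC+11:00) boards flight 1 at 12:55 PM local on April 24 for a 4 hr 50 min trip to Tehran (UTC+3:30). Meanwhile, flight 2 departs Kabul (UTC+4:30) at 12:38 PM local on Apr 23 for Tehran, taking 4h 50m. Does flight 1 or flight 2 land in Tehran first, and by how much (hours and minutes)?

the second, by 17 hours 47 minutes

Flight 1 in UTC: 12:55 PM − 11:00 = 1:55 AM on Apr 24.
+4 hours and 50 minutes → arrive 6:45 AM UTC on Apr 24.
Flight 2 in UTC: 12:38 PM − 4:30 = 8:08 AM on Apr 23.
+4 hours 50 minutes → arrive 12:58 PM UTC on Apr 23.
Flight 2 lands earlier by 17 hours 47 minutes.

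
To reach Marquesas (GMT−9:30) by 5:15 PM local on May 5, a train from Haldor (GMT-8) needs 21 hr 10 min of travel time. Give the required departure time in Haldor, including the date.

Target arrival in UTC: 5:15 PM + 9:30 = 2:45 AM on May 6.
Subtract 21 hours and 10 minutes → departure 5:35 AM UTC on May 5.
Haldor is UTC−8:00: 5:35 AM − 8:00 = 9:35 PM on May 4.

9:35 PM on May 4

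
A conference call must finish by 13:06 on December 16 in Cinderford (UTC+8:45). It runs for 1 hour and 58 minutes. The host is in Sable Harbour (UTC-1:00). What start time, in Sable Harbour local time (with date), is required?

01:23 on December 16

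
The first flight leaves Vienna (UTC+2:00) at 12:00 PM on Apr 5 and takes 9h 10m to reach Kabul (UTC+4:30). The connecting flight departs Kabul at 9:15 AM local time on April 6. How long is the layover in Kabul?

9 hours 35 minutes

Convert departure to UTC: 12:00 PM − 2:00 = 10:00 AM UTC on Apr 5.
Add 9 hours 10 minutes flight time → 7:10 PM UTC.
Kabul is UTC+4:30, so local arrival = 7:10 PM + 4:30 = 11:40 PM on Apr 5.
Layover = 9:15 AM − 11:40 PM (+1 day) = 9 hours 35 minutes.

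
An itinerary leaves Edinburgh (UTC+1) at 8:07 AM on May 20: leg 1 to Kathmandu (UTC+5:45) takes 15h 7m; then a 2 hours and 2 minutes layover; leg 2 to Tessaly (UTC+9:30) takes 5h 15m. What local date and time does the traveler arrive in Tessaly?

Convert departure to UTC: 8:07 AM − 1:00 = 7:07 AM UTC on May 20.
Add 15 hours and 7 minutes leg 1 → 10:14 PM UTC.
Add 2 hours 2 minutes layover in Kathmandu → 12:16 AM UTC (May 21).
Add 5 hours 15 minutes leg 2 → 5:31 AM UTC.
Tessaly is UTC+9:30, so local arrival = 5:31 AM + 9:30 = 3:01 PM on May 21.

3:01 PM on May 21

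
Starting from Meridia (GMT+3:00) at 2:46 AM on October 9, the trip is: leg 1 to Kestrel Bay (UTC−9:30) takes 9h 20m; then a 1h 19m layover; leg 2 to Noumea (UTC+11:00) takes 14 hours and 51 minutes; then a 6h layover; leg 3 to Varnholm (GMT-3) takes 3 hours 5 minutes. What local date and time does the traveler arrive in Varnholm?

Convert departure to UTC: 2:46 AM − 3:00 = 11:46 PM UTC on Oct 8.
Add 9 hours 20 minutes leg 1 → 9:06 AM UTC (Oct 9).
Add 1 hour and 19 minutes layover in Kestrel Bay → 10:25 AM UTC.
Add 14 hours and 51 minutes leg 2 → 1:16 AM UTC (Oct 10).
Add 6 hours layover in Noumea → 7:16 AM UTC.
Add 3 hours 5 minutes leg 3 → 10:21 AM UTC.
Varnholm is UTC−3:00, so local arrival = 10:21 AM − 3:00 = 7:21 AM on Oct 10.

7:21 AM on October 10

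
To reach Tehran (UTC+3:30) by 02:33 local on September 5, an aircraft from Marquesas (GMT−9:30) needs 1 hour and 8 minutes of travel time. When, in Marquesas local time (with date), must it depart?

Target arrival in UTC: 02:33 − 3:30 = 23:03 on Sep 4.
Subtract 1 hour 8 minutes → departure 21:55 UTC on Sep 4.
Marquesas is UTC−9:30: 21:55 − 9:30 = 12:25 on Sep 4.

12:25 on Sep 4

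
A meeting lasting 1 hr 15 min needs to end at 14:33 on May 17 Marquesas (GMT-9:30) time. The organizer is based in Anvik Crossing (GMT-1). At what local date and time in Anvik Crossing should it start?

21:48 on May 17

Target end time in UTC: 14:33 + 9:30 = 00:03 on May 18.
Subtract 1 hour and 15 minutes → start 22:48 UTC on May 17.
Anvik Crossing is UTC−1:00: 22:48 − 1:00 = 21:48 on May 17.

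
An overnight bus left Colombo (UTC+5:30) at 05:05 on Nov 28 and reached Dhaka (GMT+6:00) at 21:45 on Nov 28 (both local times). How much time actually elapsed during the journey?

16 hours 10 minutes

Dhaka is 0:30 ahead of Colombo.
Clock-face elapsed time (ignoring zones) is 16 hours 40 minutes.
Actual elapsed = 16 hours 40 minutes − 0:30 = 16 hours 10 minutes.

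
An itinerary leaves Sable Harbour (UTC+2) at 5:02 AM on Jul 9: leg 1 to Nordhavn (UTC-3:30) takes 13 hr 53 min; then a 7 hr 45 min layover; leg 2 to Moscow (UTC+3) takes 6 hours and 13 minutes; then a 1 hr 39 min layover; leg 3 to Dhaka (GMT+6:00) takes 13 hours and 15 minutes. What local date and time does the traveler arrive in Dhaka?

Convert departure to UTC: 5:02 AM − 2:00 = 3:02 AM UTC on Jul 9.
Add 13 hours 53 minutes leg 1 → 4:55 PM UTC.
Add 7 hours 45 minutes layover in Nordhavn → 12:40 AM UTC (Jul 10).
Add 6 hours and 13 minutes leg 2 → 6:53 AM UTC.
Add 1 hour and 39 minutes layover in Moscow → 8:32 AM UTC.
Add 13 hours and 15 minutes leg 3 → 9:47 PM UTC.
Dhaka is UTC+6:00, so local arrival = 9:47 PM + 6:00 = 3:47 AM on Jul 11.

3:47 AM on Jul 11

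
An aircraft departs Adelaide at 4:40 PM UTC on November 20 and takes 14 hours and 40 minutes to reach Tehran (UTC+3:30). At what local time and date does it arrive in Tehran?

10:50 AM on Nov 21

Departure is given in UTC: 4:40 PM on Nov 20.
Add 14 hours 40 minutes → 7:20 AM UTC (Nov 21).
Tehran is UTC+3:30: 7:20 AM + 3:30 = 10:50 AM on Nov 21.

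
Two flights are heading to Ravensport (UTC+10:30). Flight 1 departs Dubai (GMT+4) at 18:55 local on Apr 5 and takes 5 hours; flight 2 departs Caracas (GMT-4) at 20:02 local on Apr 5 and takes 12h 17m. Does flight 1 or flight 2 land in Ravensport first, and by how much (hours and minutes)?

the first, by 16 hours 24 minutes

Flight 1 in UTC: 18:55 − 4:00 = 14:55 on Apr 5.
+5 hours → arrive 19:55 UTC on Apr 5.
Flight 2 in UTC: 20:02 + 4:00 = 00:02 on Apr 6.
+12 hours 17 minutes → arrive 12:19 UTC on Apr 6.
Flight 1 lands earlier by 16 hours 24 minutes.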